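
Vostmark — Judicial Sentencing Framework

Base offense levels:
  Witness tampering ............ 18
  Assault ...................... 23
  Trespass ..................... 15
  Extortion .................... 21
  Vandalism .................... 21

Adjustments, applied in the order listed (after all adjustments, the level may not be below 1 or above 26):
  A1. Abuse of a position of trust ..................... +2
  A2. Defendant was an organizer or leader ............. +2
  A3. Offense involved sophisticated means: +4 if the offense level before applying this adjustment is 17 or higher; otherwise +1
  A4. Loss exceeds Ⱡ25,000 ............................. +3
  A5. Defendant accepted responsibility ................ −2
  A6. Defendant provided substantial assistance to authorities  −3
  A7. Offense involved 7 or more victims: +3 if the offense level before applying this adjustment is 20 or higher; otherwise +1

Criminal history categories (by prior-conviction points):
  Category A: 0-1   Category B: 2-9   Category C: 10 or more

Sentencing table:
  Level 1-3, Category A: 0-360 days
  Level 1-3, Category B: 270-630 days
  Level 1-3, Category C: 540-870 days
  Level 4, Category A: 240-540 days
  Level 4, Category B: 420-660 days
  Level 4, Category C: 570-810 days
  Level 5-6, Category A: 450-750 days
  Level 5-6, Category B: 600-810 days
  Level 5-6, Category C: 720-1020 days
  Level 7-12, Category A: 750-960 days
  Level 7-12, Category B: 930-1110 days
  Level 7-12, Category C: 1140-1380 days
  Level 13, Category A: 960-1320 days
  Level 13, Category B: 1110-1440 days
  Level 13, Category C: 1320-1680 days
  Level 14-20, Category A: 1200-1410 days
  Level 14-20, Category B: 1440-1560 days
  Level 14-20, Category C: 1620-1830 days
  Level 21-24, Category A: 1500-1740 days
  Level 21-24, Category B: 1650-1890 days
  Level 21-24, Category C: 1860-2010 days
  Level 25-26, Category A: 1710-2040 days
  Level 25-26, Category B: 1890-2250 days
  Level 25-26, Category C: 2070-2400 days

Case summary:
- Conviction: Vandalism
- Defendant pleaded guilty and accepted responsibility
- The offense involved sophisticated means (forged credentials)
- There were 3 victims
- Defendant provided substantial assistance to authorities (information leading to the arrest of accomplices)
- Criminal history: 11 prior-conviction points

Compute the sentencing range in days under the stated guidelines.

1620-1830 days

Base offense level for vandalism: 21.
A1 does not apply.
A3 applies (level before this adjustment is 21 ≥ 17, so +4): 21 + 4 = 25.
A4 does not apply.
A5 applies: 25 − 2 = 23.
A6 applies: 23 − 3 = 20.
Final offense level: 20.
Criminal history: 11 prior points → Category C (10+).
Level 20 falls in the 14-20 band.
Grid: Level 14-20 × Category C = 1620-1830 days.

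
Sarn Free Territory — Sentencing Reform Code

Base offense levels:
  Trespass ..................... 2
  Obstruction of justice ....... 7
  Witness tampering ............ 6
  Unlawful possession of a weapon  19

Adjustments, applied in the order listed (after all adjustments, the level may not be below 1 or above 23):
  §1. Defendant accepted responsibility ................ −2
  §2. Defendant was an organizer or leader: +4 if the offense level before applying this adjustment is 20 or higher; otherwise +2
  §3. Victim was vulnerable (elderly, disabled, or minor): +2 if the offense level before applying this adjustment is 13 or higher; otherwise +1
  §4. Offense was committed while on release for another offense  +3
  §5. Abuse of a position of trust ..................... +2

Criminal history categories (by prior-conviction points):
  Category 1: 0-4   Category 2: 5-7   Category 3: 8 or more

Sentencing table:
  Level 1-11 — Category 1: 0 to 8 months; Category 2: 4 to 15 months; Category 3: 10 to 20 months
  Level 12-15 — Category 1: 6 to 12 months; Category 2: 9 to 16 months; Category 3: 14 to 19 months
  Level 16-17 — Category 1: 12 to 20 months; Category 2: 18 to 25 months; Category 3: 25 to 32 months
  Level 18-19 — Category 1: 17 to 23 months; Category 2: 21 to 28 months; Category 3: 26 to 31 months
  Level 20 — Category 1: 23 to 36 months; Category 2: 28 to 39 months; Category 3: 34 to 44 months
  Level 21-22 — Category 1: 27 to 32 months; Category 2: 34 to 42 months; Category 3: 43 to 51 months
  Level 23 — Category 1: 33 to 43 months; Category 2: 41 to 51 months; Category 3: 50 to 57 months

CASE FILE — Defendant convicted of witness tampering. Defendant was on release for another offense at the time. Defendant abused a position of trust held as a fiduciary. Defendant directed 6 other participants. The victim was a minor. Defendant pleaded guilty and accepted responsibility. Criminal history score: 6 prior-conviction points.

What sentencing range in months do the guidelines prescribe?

Base offense level for witness tampering: 6.
§1 applies: 6 − 2 = 4.
§2 applies (level before this adjustment is 4 < 20, so +2): 4 + 2 = 6.
§3 applies (level before this adjustment is 6 < 13, so +1): 6 + 1 = 7.
§4 applies: 7 + 3 = 10.
§5 applies: 10 + 2 = 12.
Final offense level: 12.
Criminal history: 6 prior points → Category 2 (5-7).
Level 12 falls in the 12-15 band.
Grid: Level 12-15 × Category 2 = 9-16 months.

9-16 months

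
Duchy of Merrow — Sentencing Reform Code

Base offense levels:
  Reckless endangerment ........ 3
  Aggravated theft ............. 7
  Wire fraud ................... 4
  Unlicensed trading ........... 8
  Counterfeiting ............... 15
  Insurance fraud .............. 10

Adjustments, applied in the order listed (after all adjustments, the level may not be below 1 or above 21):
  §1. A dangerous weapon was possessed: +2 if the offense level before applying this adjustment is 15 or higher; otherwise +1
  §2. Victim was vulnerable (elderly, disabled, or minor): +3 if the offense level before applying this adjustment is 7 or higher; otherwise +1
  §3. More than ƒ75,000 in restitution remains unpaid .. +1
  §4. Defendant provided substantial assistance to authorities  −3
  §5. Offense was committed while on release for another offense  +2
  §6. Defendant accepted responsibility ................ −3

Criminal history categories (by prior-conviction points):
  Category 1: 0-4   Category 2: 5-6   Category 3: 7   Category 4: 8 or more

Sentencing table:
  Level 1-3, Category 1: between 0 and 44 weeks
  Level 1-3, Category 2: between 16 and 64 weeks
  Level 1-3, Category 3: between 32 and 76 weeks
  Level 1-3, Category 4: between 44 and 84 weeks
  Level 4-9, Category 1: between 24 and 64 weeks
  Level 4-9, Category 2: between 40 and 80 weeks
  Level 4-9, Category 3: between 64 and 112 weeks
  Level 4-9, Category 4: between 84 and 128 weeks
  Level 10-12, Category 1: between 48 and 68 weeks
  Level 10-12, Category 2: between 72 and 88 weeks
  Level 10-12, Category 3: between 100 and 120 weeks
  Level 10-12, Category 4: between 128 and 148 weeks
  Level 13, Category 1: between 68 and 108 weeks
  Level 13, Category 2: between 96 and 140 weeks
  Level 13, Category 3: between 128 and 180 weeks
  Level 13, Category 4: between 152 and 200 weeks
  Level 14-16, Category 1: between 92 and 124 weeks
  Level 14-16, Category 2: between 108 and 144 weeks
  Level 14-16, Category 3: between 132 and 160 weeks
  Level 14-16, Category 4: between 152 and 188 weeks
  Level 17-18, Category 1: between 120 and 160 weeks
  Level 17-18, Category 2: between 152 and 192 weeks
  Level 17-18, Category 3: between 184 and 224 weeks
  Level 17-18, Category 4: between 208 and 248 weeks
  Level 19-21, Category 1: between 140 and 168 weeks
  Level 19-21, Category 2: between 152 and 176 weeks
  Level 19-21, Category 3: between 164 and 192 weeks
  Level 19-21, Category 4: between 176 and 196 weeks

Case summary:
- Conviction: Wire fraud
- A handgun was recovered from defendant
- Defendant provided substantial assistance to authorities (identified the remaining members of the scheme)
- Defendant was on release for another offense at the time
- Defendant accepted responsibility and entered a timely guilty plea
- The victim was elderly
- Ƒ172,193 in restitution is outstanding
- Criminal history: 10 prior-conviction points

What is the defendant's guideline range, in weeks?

44-84 weeks

Base offense level for wire fraud: 4.
§1 applies (level before this adjustment is 4 < 15, so +1): 4 + 1 = 5.
§2 applies (level before this adjustment is 5 < 7, so +1): 5 + 1 = 6.
§3 applies: 6 + 1 = 7.
§4 applies: 7 − 3 = 4.
§5 applies: 4 + 2 = 6.
§6 applies: 6 − 3 = 3.
Final offense level: 3.
Criminal history: 10 prior points → Category 4 (8+).
Level 3 falls in the 1-3 band.
Grid: Level 1-3 × Category 4 = 44-84 weeks.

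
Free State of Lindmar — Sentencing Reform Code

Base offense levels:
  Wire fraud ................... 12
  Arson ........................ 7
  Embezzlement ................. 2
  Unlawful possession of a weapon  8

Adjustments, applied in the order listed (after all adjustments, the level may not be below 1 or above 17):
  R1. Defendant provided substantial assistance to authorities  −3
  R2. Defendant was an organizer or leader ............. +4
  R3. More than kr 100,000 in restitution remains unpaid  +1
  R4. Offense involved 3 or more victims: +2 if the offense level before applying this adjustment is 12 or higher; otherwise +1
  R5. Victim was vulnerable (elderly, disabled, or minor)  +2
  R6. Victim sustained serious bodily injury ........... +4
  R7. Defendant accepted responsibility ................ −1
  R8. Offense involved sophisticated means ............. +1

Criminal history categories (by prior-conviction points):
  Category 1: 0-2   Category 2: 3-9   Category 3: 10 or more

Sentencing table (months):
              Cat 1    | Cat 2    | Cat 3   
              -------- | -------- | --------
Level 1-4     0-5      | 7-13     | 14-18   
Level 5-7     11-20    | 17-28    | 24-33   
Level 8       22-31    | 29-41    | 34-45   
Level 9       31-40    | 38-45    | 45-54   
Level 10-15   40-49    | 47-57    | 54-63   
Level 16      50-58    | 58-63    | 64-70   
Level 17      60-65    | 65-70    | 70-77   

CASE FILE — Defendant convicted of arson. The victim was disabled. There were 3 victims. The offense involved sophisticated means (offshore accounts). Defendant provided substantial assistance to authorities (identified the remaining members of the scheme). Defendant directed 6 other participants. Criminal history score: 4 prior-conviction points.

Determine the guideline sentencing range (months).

Base offense level for arson: 7.
R1 applies: 7 − 3 = 4.
R2 applies: 4 + 4 = 8.
R3 does not apply.
R4 applies (level before this adjustment is 8 < 12, so +1): 8 + 1 = 9.
R5 applies: 9 + 2 = 11.
R8 applies: 11 + 1 = 12.
Final offense level: 12.
Criminal history: 4 prior points → Category 2 (3-9).
Level 12 falls in the 10-15 band.
Grid: Level 10-15 × Category 2 = 47-57 months.

47-57 months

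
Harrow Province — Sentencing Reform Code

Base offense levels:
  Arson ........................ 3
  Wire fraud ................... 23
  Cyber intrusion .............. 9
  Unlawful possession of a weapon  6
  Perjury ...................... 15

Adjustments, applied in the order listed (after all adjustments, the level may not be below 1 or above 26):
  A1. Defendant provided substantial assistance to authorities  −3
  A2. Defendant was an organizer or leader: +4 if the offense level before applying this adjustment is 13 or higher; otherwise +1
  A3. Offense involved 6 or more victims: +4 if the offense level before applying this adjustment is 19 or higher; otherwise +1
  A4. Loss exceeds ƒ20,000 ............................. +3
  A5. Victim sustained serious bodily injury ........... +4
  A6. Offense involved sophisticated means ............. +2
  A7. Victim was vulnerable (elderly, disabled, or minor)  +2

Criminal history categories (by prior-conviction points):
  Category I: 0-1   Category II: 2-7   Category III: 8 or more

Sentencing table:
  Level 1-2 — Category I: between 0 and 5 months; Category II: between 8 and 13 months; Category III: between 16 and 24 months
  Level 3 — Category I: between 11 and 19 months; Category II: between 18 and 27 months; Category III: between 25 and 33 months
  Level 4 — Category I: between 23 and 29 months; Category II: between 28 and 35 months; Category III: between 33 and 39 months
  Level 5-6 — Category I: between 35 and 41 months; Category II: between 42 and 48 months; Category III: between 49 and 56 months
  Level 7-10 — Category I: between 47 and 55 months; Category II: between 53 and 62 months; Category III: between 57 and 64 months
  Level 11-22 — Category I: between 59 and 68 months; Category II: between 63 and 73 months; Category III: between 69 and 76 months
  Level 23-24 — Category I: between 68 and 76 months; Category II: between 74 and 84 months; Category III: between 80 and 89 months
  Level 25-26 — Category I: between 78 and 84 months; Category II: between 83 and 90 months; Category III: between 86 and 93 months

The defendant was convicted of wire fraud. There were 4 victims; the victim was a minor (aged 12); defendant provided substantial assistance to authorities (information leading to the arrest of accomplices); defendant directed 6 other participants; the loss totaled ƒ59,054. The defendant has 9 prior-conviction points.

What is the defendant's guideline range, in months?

86-93 months

Base offense level for wire fraud: 23.
A1 applies: 23 − 3 = 20.
A2 applies (level before this adjustment is 20 ≥ 13, so +4): 20 + 4 = 24.
A3 does not apply.
A4 applies: 24 + 3 = 27.
A7 applies: 27 + 2 = 29.
Level 29 exceeds the maximum of 26; capped at 26.
Final offense level: 26.
Criminal history: 9 prior points → Category III (8+).
Level 26 falls in the 25-26 band.
Grid: Level 25-26 × Category III = 86-93 months.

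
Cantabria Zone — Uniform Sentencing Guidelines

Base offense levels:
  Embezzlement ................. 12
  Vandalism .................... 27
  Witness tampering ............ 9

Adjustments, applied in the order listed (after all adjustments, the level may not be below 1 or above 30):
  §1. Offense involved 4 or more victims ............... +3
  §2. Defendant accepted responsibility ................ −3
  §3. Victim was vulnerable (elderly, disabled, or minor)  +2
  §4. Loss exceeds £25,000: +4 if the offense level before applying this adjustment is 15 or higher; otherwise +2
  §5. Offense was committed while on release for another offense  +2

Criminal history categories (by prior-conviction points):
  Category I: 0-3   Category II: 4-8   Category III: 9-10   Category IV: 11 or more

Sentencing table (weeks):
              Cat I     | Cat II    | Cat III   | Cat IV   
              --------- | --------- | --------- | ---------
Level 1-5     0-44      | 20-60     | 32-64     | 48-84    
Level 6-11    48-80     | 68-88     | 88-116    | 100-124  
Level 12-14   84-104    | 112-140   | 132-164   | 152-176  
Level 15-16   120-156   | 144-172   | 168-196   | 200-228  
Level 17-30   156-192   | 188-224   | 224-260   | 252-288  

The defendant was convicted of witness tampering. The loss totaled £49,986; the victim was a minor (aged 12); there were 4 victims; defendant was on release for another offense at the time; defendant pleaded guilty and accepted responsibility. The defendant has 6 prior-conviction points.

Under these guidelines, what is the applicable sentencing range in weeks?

Base offense level for witness tampering: 9.
§1 applies: 9 + 3 = 12.
§2 applies: 12 − 3 = 9.
§3 applies: 9 + 2 = 11.
§4 applies (level before this adjustment is 11 < 15, so +2): 11 + 2 = 13.
§5 applies: 13 + 2 = 15.
Final offense level: 15.
Criminal history: 6 prior points → Category II (4-8).
Level 15 falls in the 15-16 band.
Grid: Level 15-16 × Category II = 144-172 weeks.

144-172 weeks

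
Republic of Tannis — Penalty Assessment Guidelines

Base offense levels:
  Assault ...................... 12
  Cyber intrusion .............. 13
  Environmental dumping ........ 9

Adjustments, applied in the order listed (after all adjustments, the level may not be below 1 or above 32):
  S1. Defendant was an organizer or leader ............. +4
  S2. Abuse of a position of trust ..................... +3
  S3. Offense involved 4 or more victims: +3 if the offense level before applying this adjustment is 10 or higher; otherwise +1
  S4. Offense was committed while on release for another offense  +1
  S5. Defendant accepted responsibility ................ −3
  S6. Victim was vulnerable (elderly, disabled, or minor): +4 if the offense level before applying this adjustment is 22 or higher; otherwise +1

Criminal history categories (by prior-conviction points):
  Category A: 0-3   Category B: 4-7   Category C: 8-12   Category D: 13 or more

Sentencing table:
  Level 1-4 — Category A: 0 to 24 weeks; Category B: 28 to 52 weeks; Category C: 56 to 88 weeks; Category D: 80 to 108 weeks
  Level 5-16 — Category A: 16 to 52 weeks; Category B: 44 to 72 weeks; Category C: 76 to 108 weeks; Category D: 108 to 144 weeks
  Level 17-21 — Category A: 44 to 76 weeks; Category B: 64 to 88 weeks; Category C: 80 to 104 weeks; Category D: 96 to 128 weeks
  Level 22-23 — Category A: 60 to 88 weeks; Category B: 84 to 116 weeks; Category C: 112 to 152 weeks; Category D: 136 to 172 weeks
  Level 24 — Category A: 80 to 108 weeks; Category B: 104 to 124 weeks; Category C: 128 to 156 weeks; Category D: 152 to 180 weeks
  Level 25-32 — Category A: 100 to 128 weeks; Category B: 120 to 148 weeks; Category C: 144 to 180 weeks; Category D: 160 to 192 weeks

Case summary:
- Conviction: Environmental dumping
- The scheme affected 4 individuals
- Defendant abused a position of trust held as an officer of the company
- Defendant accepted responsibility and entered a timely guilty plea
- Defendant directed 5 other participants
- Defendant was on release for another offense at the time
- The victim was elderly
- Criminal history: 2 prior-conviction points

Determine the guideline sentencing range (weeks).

Base offense level for environmental dumping: 9.
S1 applies: 9 + 4 = 13.
S2 applies: 13 + 3 = 16.
S3 applies (level before this adjustment is 16 ≥ 10, so +3): 16 + 3 = 19.
S4 applies: 19 + 1 = 20.
S5 applies: 20 − 3 = 17.
S6 applies (level before this adjustment is 17 < 22, so +1): 17 + 1 = 18.
Final offense level: 18.
Criminal history: 2 prior points → Category A (0-3).
Level 18 falls in the 17-21 band.
Grid: Level 17-21 × Category A = 44-76 weeks.

44-76 weeks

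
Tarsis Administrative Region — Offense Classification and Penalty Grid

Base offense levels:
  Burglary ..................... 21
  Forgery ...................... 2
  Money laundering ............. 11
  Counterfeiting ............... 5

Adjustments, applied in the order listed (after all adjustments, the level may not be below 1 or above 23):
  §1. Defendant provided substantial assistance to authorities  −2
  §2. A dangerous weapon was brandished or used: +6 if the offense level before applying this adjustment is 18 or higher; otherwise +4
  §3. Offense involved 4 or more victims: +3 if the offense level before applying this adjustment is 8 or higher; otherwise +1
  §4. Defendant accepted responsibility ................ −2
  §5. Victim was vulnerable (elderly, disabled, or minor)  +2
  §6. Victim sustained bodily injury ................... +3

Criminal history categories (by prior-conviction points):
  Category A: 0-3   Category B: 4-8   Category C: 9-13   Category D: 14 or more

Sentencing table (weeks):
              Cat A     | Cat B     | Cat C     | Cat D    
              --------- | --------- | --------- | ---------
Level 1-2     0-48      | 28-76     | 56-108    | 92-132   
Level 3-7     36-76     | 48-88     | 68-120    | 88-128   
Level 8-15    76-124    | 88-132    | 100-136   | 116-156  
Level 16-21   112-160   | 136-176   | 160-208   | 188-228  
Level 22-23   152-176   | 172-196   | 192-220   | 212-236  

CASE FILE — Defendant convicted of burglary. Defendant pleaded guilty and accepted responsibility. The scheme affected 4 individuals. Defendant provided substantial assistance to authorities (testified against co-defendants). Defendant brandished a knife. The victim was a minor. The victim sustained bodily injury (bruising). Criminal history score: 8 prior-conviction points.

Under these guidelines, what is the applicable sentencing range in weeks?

172-196 weeks

Base offense level for burglary: 21.
§1 applies: 21 − 2 = 19.
§2 applies (level before this adjustment is 19 ≥ 18, so +6): 19 + 6 = 25.
§3 applies (level before this adjustment is 25 ≥ 8, so +3): 25 + 3 = 28.
§4 applies: 28 − 2 = 26.
§5 applies: 26 + 2 = 28.
§6 applies: 28 + 3 = 31.
Level 31 exceeds the maximum of 23; capped at 23.
Final offense level: 23.
Criminal history: 8 prior points → Category B (4-8).
Level 23 falls in the 22-23 band.
Grid: Level 22-23 × Category B = 172-196 weeks.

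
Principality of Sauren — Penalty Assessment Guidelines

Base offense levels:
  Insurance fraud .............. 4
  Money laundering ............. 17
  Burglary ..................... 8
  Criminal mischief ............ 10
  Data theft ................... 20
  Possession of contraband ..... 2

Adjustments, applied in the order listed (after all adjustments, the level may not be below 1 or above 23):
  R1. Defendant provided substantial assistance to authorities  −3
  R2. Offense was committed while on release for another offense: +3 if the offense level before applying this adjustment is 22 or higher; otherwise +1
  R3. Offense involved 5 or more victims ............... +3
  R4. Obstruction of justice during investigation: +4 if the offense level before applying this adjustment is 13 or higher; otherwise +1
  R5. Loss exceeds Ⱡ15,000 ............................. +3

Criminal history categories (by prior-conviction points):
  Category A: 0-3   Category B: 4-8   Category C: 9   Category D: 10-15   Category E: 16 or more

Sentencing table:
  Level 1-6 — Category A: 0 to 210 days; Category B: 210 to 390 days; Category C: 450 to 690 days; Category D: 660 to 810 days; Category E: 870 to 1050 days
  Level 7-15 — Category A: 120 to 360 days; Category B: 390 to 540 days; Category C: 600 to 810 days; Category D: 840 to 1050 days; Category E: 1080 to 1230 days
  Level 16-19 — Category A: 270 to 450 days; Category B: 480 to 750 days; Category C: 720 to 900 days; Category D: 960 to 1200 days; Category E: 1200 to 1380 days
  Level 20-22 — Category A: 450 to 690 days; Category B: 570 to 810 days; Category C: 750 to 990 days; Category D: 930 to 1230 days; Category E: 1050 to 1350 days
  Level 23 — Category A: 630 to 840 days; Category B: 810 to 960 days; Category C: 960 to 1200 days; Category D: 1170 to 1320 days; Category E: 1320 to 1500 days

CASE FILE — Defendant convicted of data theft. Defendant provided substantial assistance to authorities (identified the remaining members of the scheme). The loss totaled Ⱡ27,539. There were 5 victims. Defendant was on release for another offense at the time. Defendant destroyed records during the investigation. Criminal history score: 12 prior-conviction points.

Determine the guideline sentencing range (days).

Base offense level for data theft: 20.
R1 applies: 20 − 3 = 17.
R2 applies (level before this adjustment is 17 < 22, so +1): 17 + 1 = 18.
R3 applies: 18 + 3 = 21.
R4 applies (level before this adjustment is 21 ≥ 13, so +4): 21 + 4 = 25.
R5 applies: 25 + 3 = 28.
Level 28 exceeds the maximum of 23; capped at 23.
Final offense level: 23.
Criminal history: 12 prior points → Category D (10-15).
Level 23 falls in the 23 band.
Grid: Level 23 × Category D = 1170-1320 days.

1170-1320 days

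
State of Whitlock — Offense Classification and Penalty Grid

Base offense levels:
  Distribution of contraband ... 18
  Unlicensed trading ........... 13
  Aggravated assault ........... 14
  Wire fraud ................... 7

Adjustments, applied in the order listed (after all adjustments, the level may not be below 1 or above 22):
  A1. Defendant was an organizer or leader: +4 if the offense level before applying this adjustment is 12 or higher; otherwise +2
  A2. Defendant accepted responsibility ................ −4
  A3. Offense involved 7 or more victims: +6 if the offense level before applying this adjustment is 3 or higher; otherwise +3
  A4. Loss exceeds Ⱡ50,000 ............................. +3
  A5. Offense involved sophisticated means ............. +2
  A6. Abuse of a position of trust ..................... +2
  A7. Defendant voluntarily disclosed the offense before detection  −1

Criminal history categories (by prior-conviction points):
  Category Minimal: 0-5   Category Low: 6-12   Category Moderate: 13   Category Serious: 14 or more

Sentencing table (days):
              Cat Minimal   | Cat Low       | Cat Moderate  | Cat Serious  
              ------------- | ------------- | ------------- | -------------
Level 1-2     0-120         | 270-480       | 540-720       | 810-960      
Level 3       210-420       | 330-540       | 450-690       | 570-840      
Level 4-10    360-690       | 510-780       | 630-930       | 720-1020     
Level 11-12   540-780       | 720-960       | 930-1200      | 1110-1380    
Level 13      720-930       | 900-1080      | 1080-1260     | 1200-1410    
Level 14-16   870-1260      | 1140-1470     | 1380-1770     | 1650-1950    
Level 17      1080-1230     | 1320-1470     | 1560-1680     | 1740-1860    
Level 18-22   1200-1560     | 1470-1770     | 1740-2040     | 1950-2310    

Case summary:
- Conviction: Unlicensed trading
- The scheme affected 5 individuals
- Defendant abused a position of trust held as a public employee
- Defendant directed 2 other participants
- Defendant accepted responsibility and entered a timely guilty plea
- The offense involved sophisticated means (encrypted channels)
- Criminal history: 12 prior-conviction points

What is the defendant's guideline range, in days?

1320-1470 days

Base offense level for unlicensed trading: 13.
A1 applies (level before this adjustment is 13 ≥ 12, so +4): 13 + 4 = 17.
A2 applies: 17 − 4 = 13.
A3 does not apply.
A4 does not apply.
A5 applies: 13 + 2 = 15.
A6 applies: 15 + 2 = 17.
Final offense level: 17.
Criminal history: 12 prior points → Category Low (6-12).
Level 17 falls in the 17 band.
Grid: Level 17 × Category Low = 1320-1470 days.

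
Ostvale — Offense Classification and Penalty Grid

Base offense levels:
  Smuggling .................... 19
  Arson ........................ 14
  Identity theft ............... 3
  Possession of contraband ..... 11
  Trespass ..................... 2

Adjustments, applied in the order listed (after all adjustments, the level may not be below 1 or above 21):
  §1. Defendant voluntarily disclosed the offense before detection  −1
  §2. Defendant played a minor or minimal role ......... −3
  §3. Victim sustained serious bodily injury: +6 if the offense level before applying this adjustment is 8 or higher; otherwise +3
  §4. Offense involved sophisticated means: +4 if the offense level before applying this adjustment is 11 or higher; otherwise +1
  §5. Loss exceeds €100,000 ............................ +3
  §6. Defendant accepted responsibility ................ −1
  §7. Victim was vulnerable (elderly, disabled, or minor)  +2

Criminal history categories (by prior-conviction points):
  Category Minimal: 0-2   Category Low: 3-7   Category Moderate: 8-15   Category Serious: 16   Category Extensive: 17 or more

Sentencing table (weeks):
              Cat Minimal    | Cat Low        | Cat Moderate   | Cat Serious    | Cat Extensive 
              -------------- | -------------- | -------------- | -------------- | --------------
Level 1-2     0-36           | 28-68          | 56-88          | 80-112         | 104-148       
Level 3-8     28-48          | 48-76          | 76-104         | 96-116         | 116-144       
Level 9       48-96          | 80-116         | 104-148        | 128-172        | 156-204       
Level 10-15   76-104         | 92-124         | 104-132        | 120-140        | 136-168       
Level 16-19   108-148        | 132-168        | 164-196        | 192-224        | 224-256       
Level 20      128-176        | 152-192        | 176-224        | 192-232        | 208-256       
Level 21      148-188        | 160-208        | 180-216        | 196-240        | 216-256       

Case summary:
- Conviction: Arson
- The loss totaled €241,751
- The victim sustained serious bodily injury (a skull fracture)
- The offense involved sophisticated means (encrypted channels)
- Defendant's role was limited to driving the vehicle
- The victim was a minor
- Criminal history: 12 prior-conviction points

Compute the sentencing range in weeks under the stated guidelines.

Base offense level for arson: 14.
§1 does not apply.
§2 applies: 14 − 3 = 11.
§3 applies (level before this adjustment is 11 ≥ 8, so +6): 11 + 6 = 17.
§4 applies (level before this adjustment is 17 ≥ 11, so +4): 17 + 4 = 21.
§5 applies: 21 + 3 = 24.
§7 applies: 24 + 2 = 26.
Level 26 exceeds the maximum of 21; capped at 21.
Final offense level: 21.
Criminal history: 12 prior points → Category Moderate (8-15).
Level 21 falls in the 21 band.
Grid: Level 21 × Category Moderate = 180-216 weeks.

180-216 weeks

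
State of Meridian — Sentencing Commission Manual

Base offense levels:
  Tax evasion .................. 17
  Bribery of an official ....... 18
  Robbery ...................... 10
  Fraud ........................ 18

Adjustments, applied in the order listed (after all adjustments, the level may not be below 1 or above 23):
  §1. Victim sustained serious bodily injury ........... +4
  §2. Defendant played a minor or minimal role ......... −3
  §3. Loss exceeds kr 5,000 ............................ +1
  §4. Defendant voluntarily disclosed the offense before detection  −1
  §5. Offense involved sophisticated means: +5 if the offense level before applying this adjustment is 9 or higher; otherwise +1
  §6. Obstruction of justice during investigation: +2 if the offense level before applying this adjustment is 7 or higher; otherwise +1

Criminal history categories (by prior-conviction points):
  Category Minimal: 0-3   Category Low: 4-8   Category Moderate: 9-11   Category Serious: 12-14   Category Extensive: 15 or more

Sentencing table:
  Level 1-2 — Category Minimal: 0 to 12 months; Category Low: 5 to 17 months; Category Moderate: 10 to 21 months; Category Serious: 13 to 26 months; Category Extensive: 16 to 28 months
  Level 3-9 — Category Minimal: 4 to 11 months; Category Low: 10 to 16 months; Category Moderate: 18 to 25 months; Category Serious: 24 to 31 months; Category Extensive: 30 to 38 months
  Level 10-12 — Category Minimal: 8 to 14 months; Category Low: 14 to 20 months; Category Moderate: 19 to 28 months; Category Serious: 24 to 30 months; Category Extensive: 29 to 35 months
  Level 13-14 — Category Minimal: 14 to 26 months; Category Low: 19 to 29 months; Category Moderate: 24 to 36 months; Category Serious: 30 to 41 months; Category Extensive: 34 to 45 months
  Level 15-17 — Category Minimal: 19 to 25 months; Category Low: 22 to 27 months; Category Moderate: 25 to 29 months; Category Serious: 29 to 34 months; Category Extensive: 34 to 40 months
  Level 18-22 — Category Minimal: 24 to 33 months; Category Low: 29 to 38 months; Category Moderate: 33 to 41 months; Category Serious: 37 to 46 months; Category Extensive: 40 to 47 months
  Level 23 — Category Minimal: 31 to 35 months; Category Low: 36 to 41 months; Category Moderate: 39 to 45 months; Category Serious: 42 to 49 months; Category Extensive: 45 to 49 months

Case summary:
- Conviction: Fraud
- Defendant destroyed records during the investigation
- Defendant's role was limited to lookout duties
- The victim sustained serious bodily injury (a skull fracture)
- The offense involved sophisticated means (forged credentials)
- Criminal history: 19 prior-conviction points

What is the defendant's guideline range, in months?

45-49 months

Base offense level for fraud: 18.
§1 applies: 18 + 4 = 22.
§2 applies: 22 − 3 = 19.
§3 does not apply.
§4 does not apply.
§5 applies (level before this adjustment is 19 ≥ 9, so +5): 19 + 5 = 24.
§6 applies (level before this adjustment is 24 ≥ 7, so +2): 24 + 2 = 26.
Level 26 exceeds the maximum of 23; capped at 23.
Final offense level: 23.
Criminal history: 19 prior points → Category Extensive (15+).
Level 23 falls in the 23 band.
Grid: Level 23 × Category Extensive = 45-49 months.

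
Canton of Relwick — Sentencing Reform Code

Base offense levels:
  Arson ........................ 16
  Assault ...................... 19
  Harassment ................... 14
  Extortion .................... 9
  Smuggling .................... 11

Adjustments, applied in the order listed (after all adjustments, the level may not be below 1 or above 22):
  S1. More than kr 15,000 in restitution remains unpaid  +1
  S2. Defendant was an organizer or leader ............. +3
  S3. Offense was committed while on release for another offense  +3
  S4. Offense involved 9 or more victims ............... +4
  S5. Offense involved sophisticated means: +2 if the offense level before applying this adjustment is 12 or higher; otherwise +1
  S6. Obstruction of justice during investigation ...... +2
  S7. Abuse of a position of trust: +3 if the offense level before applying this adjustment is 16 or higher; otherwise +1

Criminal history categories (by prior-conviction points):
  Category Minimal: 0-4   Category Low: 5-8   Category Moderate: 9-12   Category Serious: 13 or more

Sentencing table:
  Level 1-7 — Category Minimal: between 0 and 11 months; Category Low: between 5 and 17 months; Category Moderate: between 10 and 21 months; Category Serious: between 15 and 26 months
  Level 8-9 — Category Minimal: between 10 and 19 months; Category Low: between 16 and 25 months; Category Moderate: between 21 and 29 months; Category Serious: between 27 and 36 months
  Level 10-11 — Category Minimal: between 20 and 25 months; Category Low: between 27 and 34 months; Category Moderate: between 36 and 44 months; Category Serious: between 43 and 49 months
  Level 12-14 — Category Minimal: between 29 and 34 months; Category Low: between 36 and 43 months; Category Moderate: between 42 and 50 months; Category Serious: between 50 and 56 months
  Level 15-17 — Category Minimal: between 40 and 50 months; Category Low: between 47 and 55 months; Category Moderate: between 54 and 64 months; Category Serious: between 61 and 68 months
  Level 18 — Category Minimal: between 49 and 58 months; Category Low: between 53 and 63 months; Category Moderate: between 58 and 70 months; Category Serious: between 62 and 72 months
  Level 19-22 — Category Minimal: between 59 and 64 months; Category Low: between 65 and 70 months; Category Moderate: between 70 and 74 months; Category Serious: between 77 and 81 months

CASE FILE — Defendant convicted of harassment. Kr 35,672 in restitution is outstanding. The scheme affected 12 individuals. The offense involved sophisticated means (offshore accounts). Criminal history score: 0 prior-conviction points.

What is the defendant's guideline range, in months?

59-64 months

Base offense level for harassment: 14.
S1 applies: 14 + 1 = 15.
S3 does not apply.
S4 applies: 15 + 4 = 19.
S5 applies (level before this adjustment is 19 ≥ 12, so +2): 19 + 2 = 21.
S6 does not apply.
S7 does not apply.
Final offense level: 21.
Criminal history: 0 prior points → Category Minimal (0-4).
Level 21 falls in the 19-22 band.
Grid: Level 19-22 × Category Minimal = 59-64 months.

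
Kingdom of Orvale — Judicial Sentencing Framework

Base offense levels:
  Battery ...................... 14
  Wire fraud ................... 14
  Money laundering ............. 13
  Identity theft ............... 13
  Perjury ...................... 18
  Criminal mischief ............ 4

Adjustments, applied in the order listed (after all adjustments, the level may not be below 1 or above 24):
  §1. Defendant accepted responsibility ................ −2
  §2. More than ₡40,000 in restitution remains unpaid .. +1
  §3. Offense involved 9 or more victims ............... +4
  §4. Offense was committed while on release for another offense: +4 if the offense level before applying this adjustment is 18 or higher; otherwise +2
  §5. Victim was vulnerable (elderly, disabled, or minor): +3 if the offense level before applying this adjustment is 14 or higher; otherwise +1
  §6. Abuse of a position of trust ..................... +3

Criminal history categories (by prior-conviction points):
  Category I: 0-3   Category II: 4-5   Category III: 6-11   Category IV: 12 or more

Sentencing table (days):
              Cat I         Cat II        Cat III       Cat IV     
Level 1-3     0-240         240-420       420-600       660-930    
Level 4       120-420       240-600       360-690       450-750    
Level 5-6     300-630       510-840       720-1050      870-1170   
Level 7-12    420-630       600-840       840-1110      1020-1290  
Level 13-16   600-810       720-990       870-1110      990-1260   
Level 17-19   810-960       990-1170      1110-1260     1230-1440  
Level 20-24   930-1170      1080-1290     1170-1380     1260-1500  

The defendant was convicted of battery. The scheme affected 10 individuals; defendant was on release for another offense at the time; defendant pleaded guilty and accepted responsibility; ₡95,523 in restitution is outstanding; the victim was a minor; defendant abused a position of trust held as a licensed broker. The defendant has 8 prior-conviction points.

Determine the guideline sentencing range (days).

1170-1380 days

Base offense level for battery: 14.
§1 applies: 14 − 2 = 12.
§2 applies: 12 + 1 = 13.
§3 applies: 13 + 4 = 17.
§4 applies (level before this adjustment is 17 < 18, so +2): 17 + 2 = 19.
§5 applies (level before this adjustment is 19 ≥ 14, so +3): 19 + 3 = 22.
§6 applies: 22 + 3 = 25.
Level 25 exceeds the maximum of 24; capped at 24.
Final offense level: 24.
Criminal history: 8 prior points → Category III (6-11).
Level 24 falls in the 20-24 band.
Grid: Level 20-24 × Category III = 1170-1380 days.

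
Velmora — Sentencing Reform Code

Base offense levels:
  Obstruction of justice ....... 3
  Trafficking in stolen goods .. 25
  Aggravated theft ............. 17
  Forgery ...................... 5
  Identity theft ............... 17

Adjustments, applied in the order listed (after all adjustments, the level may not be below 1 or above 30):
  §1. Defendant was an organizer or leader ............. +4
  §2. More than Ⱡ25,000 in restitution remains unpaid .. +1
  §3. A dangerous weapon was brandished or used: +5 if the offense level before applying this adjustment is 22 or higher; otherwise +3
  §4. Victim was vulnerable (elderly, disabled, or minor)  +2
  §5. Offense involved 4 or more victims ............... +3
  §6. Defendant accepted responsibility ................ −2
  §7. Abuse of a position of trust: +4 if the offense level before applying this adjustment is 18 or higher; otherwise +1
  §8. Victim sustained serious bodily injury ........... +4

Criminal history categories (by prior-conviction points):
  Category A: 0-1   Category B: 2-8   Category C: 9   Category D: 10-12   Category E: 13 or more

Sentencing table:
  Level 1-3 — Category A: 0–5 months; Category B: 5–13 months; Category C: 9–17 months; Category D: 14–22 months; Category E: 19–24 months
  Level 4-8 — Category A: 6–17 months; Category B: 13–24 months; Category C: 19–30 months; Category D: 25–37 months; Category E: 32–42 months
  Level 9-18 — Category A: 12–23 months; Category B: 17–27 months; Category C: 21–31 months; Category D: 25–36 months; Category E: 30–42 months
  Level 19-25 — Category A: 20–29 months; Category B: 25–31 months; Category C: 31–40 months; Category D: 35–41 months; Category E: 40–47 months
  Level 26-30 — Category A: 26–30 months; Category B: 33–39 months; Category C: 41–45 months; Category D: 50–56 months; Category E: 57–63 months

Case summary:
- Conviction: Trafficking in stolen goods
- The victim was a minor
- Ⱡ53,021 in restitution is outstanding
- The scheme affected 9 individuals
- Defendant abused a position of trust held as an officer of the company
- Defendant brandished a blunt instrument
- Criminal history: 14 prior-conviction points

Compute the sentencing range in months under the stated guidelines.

Base offense level for trafficking in stolen goods: 25.
§1 does not apply.
§2 applies: 25 + 1 = 26.
§3 applies (level before this adjustment is 26 ≥ 22, so +5): 26 + 5 = 31.
§4 applies: 31 + 2 = 33.
§5 applies: 33 + 3 = 36.
§6 does not apply.
§7 applies (level before this adjustment is 36 ≥ 18, so +4): 36 + 4 = 40.
§8 does not apply.
Level 40 exceeds the maximum of 30; capped at 30.
Final offense level: 30.
Criminal history: 14 prior points → Category E (13+).
Level 30 falls in the 26-30 band.
Grid: Level 26-30 × Category E = 57-63 months.

57-63 months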